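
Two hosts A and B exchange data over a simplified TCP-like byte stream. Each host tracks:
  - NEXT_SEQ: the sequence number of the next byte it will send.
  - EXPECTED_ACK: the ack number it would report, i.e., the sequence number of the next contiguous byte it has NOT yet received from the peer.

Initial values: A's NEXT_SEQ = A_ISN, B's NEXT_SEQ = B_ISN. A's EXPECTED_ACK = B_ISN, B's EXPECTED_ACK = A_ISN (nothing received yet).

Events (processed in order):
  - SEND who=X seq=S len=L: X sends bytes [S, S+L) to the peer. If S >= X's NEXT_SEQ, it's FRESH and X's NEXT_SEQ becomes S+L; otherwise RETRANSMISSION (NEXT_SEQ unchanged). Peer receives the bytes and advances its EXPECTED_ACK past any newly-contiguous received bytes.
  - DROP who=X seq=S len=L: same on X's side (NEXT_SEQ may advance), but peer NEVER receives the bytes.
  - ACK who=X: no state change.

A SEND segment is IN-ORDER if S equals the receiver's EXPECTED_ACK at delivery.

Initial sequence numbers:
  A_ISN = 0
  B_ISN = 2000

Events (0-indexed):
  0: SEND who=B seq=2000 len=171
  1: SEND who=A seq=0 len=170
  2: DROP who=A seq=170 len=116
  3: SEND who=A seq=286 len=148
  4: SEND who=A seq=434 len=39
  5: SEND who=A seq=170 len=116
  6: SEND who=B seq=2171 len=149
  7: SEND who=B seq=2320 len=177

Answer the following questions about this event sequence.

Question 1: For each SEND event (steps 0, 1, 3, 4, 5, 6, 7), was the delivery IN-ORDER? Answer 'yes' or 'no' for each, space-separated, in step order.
Step 0: SEND seq=2000 -> in-order
Step 1: SEND seq=0 -> in-order
Step 3: SEND seq=286 -> out-of-order
Step 4: SEND seq=434 -> out-of-order
Step 5: SEND seq=170 -> in-order
Step 6: SEND seq=2171 -> in-order
Step 7: SEND seq=2320 -> in-order

Answer: yes yes no no yes yes yes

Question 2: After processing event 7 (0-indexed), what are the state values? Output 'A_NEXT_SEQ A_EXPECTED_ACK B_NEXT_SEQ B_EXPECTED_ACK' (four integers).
After event 0: A_seq=0 A_ack=2171 B_seq=2171 B_ack=0
After event 1: A_seq=170 A_ack=2171 B_seq=2171 B_ack=170
After event 2: A_seq=286 A_ack=2171 B_seq=2171 B_ack=170
After event 3: A_seq=434 A_ack=2171 B_seq=2171 B_ack=170
After event 4: A_seq=473 A_ack=2171 B_seq=2171 B_ack=170
After event 5: A_seq=473 A_ack=2171 B_seq=2171 B_ack=473
After event 6: A_seq=473 A_ack=2320 B_seq=2320 B_ack=473
After event 7: A_seq=473 A_ack=2497 B_seq=2497 B_ack=473

473 2497 2497 473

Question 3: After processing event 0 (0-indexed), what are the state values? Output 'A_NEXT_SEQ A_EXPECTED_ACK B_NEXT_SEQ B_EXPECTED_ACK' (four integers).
After event 0: A_seq=0 A_ack=2171 B_seq=2171 B_ack=0

0 2171 2171 0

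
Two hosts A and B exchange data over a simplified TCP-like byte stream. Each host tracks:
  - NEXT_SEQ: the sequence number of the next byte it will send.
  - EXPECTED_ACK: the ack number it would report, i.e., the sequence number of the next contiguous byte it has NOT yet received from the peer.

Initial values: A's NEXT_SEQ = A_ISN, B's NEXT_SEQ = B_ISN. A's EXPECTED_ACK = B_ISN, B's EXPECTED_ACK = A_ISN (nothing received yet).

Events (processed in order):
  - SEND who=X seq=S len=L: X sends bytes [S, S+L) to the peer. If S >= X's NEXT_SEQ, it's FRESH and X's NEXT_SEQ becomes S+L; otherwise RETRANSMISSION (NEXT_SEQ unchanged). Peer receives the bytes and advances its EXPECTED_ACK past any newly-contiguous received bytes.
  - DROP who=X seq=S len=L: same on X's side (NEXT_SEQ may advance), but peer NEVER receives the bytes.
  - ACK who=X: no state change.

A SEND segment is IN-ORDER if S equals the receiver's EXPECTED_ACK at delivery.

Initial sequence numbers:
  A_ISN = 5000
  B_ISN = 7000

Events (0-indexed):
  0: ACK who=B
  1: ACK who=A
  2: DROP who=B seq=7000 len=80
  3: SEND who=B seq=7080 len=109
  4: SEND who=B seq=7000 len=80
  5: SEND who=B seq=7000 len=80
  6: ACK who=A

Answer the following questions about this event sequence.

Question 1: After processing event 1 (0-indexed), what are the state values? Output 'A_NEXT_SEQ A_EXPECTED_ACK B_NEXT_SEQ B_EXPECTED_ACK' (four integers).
After event 0: A_seq=5000 A_ack=7000 B_seq=7000 B_ack=5000
After event 1: A_seq=5000 A_ack=7000 B_seq=7000 B_ack=5000

5000 7000 7000 5000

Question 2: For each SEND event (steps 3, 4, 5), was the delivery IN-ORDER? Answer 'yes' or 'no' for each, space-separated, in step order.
Answer: no yes no

Derivation:
Step 3: SEND seq=7080 -> out-of-order
Step 4: SEND seq=7000 -> in-order
Step 5: SEND seq=7000 -> out-of-order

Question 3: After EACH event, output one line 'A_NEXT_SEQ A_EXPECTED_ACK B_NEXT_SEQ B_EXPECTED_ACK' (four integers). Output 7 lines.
5000 7000 7000 5000
5000 7000 7000 5000
5000 7000 7080 5000
5000 7000 7189 5000
5000 7189 7189 5000
5000 7189 7189 5000
5000 7189 7189 5000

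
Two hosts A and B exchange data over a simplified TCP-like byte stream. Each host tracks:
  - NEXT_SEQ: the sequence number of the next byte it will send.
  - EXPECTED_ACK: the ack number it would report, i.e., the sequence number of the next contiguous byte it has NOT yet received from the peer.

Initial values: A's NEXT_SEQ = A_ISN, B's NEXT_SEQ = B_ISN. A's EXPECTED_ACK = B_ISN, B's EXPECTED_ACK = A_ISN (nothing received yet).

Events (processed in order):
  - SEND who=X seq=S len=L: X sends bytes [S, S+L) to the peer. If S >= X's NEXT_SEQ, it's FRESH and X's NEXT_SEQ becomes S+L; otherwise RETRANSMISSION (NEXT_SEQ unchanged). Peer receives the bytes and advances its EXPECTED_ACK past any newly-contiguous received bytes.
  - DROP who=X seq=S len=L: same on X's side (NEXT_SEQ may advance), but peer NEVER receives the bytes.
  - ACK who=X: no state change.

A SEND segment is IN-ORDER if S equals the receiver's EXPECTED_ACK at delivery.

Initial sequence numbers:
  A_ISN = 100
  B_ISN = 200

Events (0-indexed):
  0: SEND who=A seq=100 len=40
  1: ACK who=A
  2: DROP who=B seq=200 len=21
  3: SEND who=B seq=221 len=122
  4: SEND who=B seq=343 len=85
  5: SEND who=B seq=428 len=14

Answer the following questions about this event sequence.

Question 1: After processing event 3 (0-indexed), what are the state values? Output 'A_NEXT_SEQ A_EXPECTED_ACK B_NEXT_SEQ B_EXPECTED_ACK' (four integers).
After event 0: A_seq=140 A_ack=200 B_seq=200 B_ack=140
After event 1: A_seq=140 A_ack=200 B_seq=200 B_ack=140
After event 2: A_seq=140 A_ack=200 B_seq=221 B_ack=140
After event 3: A_seq=140 A_ack=200 B_seq=343 B_ack=140

140 200 343 140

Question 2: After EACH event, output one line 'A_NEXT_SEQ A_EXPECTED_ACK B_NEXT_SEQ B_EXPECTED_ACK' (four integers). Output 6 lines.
140 200 200 140
140 200 200 140
140 200 221 140
140 200 343 140
140 200 428 140
140 200 442 140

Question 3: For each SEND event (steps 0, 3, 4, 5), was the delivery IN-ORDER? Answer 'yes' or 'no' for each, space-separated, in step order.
Answer: yes no no no

Derivation:
Step 0: SEND seq=100 -> in-order
Step 3: SEND seq=221 -> out-of-order
Step 4: SEND seq=343 -> out-of-order
Step 5: SEND seq=428 -> out-of-order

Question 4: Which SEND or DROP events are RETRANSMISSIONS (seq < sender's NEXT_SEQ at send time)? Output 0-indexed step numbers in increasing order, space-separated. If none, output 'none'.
Answer: none

Derivation:
Step 0: SEND seq=100 -> fresh
Step 2: DROP seq=200 -> fresh
Step 3: SEND seq=221 -> fresh
Step 4: SEND seq=343 -> fresh
Step 5: SEND seq=428 -> fresh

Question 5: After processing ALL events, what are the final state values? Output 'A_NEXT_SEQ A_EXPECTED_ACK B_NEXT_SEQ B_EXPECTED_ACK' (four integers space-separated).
After event 0: A_seq=140 A_ack=200 B_seq=200 B_ack=140
After event 1: A_seq=140 A_ack=200 B_seq=200 B_ack=140
After event 2: A_seq=140 A_ack=200 B_seq=221 B_ack=140
After event 3: A_seq=140 A_ack=200 B_seq=343 B_ack=140
After event 4: A_seq=140 A_ack=200 B_seq=428 B_ack=140
After event 5: A_seq=140 A_ack=200 B_seq=442 B_ack=140

Answer: 140 200 442 140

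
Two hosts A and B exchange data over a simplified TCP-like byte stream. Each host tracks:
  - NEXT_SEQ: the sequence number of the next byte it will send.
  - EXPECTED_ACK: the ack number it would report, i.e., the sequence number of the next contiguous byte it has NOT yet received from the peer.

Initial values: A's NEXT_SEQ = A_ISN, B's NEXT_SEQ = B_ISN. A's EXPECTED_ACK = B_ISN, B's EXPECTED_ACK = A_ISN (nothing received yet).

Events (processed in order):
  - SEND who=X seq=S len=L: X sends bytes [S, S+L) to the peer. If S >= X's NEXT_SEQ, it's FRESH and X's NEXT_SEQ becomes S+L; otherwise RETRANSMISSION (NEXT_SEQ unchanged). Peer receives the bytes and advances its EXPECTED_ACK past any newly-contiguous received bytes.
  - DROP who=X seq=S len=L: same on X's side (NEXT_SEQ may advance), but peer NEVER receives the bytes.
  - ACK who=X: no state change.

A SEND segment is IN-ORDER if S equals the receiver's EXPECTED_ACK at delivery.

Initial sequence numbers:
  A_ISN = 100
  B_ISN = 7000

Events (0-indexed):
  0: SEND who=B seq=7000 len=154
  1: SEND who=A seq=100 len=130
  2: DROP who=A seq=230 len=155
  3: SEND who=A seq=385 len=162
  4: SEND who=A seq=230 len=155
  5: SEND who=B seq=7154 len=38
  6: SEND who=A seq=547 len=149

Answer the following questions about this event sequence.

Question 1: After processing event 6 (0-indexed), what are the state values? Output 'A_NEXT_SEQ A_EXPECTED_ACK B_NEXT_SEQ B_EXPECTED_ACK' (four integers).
After event 0: A_seq=100 A_ack=7154 B_seq=7154 B_ack=100
After event 1: A_seq=230 A_ack=7154 B_seq=7154 B_ack=230
After event 2: A_seq=385 A_ack=7154 B_seq=7154 B_ack=230
After event 3: A_seq=547 A_ack=7154 B_seq=7154 B_ack=230
After event 4: A_seq=547 A_ack=7154 B_seq=7154 B_ack=547
After event 5: A_seq=547 A_ack=7192 B_seq=7192 B_ack=547
After event 6: A_seq=696 A_ack=7192 B_seq=7192 B_ack=696

696 7192 7192 696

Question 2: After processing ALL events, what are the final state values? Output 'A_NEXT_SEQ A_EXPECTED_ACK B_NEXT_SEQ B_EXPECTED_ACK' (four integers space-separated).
After event 0: A_seq=100 A_ack=7154 B_seq=7154 B_ack=100
After event 1: A_seq=230 A_ack=7154 B_seq=7154 B_ack=230
After event 2: A_seq=385 A_ack=7154 B_seq=7154 B_ack=230
After event 3: A_seq=547 A_ack=7154 B_seq=7154 B_ack=230
After event 4: A_seq=547 A_ack=7154 B_seq=7154 B_ack=547
After event 5: A_seq=547 A_ack=7192 B_seq=7192 B_ack=547
After event 6: A_seq=696 A_ack=7192 B_seq=7192 B_ack=696

Answer: 696 7192 7192 696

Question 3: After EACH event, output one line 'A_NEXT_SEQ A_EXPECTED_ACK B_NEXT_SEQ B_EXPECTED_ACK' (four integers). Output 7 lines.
100 7154 7154 100
230 7154 7154 230
385 7154 7154 230
547 7154 7154 230
547 7154 7154 547
547 7192 7192 547
696 7192 7192 696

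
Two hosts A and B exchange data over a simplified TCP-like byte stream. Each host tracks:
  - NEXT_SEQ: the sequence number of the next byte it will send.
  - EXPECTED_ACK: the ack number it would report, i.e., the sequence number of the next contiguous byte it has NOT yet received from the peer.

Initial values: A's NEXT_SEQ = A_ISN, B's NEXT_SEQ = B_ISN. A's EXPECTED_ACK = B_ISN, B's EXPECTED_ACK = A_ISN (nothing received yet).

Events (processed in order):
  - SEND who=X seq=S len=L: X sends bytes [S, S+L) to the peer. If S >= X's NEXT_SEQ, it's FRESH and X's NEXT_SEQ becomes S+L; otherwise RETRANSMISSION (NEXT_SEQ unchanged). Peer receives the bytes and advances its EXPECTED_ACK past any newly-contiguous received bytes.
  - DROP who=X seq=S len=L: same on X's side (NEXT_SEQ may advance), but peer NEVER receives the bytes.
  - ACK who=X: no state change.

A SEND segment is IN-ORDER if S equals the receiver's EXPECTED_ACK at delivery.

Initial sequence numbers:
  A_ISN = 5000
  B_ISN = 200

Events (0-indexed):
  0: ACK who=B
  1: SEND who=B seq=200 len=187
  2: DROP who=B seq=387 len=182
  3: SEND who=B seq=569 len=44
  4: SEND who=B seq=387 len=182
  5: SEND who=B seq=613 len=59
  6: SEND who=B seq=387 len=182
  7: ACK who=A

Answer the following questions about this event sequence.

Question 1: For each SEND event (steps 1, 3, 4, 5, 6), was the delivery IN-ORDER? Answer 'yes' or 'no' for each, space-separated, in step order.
Answer: yes no yes yes no

Derivation:
Step 1: SEND seq=200 -> in-order
Step 3: SEND seq=569 -> out-of-order
Step 4: SEND seq=387 -> in-order
Step 5: SEND seq=613 -> in-order
Step 6: SEND seq=387 -> out-of-order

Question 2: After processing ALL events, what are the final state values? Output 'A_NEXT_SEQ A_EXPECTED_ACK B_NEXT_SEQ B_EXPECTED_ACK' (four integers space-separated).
Answer: 5000 672 672 5000

Derivation:
After event 0: A_seq=5000 A_ack=200 B_seq=200 B_ack=5000
After event 1: A_seq=5000 A_ack=387 B_seq=387 B_ack=5000
After event 2: A_seq=5000 A_ack=387 B_seq=569 B_ack=5000
After event 3: A_seq=5000 A_ack=387 B_seq=613 B_ack=5000
After event 4: A_seq=5000 A_ack=613 B_seq=613 B_ack=5000
After event 5: A_seq=5000 A_ack=672 B_seq=672 B_ack=5000
After event 6: A_seq=5000 A_ack=672 B_seq=672 B_ack=5000
After event 7: A_seq=5000 A_ack=672 B_seq=672 B_ack=5000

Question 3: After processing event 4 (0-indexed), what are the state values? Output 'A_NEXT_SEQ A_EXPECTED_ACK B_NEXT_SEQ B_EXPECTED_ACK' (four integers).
After event 0: A_seq=5000 A_ack=200 B_seq=200 B_ack=5000
After event 1: A_seq=5000 A_ack=387 B_seq=387 B_ack=5000
After event 2: A_seq=5000 A_ack=387 B_seq=569 B_ack=5000
After event 3: A_seq=5000 A_ack=387 B_seq=613 B_ack=5000
After event 4: A_seq=5000 A_ack=613 B_seq=613 B_ack=5000

5000 613 613 5000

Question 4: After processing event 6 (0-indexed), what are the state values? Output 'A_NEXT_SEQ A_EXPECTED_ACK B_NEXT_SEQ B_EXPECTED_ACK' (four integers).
After event 0: A_seq=5000 A_ack=200 B_seq=200 B_ack=5000
After event 1: A_seq=5000 A_ack=387 B_seq=387 B_ack=5000
After event 2: A_seq=5000 A_ack=387 B_seq=569 B_ack=5000
After event 3: A_seq=5000 A_ack=387 B_seq=613 B_ack=5000
After event 4: A_seq=5000 A_ack=613 B_seq=613 B_ack=5000
After event 5: A_seq=5000 A_ack=672 B_seq=672 B_ack=5000
After event 6: A_seq=5000 A_ack=672 B_seq=672 B_ack=5000

5000 672 672 5000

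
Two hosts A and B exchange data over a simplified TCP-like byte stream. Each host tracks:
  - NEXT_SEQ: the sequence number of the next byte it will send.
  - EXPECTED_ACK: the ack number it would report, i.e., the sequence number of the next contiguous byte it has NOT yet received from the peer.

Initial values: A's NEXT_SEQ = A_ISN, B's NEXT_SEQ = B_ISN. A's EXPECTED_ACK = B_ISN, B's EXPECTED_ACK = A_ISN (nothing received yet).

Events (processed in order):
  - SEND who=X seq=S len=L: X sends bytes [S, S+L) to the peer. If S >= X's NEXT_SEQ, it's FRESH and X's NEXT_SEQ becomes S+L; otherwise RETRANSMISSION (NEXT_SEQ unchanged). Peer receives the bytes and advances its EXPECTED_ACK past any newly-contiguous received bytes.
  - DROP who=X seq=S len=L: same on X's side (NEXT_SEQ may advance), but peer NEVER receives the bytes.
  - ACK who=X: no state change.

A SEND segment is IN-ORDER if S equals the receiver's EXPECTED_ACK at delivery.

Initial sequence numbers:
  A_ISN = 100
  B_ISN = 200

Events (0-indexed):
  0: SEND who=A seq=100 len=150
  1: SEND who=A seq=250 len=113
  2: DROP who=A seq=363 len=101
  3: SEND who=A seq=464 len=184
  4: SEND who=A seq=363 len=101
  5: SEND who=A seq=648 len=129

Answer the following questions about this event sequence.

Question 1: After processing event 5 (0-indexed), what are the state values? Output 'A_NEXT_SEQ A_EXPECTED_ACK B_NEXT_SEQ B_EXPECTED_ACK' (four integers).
After event 0: A_seq=250 A_ack=200 B_seq=200 B_ack=250
After event 1: A_seq=363 A_ack=200 B_seq=200 B_ack=363
After event 2: A_seq=464 A_ack=200 B_seq=200 B_ack=363
After event 3: A_seq=648 A_ack=200 B_seq=200 B_ack=363
After event 4: A_seq=648 A_ack=200 B_seq=200 B_ack=648
After event 5: A_seq=777 A_ack=200 B_seq=200 B_ack=777

777 200 200 777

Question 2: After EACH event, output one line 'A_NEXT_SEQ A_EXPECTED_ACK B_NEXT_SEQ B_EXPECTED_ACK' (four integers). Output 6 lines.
250 200 200 250
363 200 200 363
464 200 200 363
648 200 200 363
648 200 200 648
777 200 200 777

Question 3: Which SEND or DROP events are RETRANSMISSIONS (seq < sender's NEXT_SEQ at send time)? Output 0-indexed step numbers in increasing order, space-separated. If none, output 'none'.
Answer: 4

Derivation:
Step 0: SEND seq=100 -> fresh
Step 1: SEND seq=250 -> fresh
Step 2: DROP seq=363 -> fresh
Step 3: SEND seq=464 -> fresh
Step 4: SEND seq=363 -> retransmit
Step 5: SEND seq=648 -> fresh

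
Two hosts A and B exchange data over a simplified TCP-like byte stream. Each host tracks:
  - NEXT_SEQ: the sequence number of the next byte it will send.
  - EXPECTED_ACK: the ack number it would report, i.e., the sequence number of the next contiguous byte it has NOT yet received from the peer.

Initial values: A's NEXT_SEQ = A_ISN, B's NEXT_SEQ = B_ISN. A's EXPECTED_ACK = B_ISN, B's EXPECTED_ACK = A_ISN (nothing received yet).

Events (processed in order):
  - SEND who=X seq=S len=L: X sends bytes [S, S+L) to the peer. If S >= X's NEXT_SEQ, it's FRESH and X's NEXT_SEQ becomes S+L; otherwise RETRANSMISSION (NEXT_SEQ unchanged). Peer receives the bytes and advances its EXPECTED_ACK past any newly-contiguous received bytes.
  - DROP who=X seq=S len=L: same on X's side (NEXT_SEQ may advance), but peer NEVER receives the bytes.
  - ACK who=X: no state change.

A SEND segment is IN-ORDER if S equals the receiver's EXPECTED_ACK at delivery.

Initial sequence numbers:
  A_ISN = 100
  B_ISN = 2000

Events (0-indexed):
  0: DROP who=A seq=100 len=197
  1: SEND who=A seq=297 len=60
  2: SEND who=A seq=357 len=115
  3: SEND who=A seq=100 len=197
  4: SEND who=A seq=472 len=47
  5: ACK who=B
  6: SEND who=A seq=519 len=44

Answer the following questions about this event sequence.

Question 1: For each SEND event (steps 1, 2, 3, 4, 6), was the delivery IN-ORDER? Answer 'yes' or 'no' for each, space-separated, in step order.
Step 1: SEND seq=297 -> out-of-order
Step 2: SEND seq=357 -> out-of-order
Step 3: SEND seq=100 -> in-order
Step 4: SEND seq=472 -> in-order
Step 6: SEND seq=519 -> in-order

Answer: no no yes yes yes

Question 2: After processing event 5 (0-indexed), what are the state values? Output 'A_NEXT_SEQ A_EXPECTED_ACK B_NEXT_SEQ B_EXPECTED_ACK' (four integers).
After event 0: A_seq=297 A_ack=2000 B_seq=2000 B_ack=100
After event 1: A_seq=357 A_ack=2000 B_seq=2000 B_ack=100
After event 2: A_seq=472 A_ack=2000 B_seq=2000 B_ack=100
After event 3: A_seq=472 A_ack=2000 B_seq=2000 B_ack=472
After event 4: A_seq=519 A_ack=2000 B_seq=2000 B_ack=519
After event 5: A_seq=519 A_ack=2000 B_seq=2000 B_ack=519

519 2000 2000 519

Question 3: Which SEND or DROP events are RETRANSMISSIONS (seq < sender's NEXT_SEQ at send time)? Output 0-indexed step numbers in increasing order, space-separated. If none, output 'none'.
Answer: 3

Derivation:
Step 0: DROP seq=100 -> fresh
Step 1: SEND seq=297 -> fresh
Step 2: SEND seq=357 -> fresh
Step 3: SEND seq=100 -> retransmit
Step 4: SEND seq=472 -> fresh
Step 6: SEND seq=519 -> fresh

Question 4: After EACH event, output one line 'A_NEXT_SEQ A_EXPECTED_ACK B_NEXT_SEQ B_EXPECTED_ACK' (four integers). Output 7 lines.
297 2000 2000 100
357 2000 2000 100
472 2000 2000 100
472 2000 2000 472
519 2000 2000 519
519 2000 2000 519
563 2000 2000 563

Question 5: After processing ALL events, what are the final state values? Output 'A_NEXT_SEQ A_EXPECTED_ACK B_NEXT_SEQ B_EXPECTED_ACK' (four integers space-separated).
After event 0: A_seq=297 A_ack=2000 B_seq=2000 B_ack=100
After event 1: A_seq=357 A_ack=2000 B_seq=2000 B_ack=100
After event 2: A_seq=472 A_ack=2000 B_seq=2000 B_ack=100
After event 3: A_seq=472 A_ack=2000 B_seq=2000 B_ack=472
After event 4: A_seq=519 A_ack=2000 B_seq=2000 B_ack=519
After event 5: A_seq=519 A_ack=2000 B_seq=2000 B_ack=519
After event 6: A_seq=563 A_ack=2000 B_seq=2000 B_ack=563

Answer: 563 2000 2000 563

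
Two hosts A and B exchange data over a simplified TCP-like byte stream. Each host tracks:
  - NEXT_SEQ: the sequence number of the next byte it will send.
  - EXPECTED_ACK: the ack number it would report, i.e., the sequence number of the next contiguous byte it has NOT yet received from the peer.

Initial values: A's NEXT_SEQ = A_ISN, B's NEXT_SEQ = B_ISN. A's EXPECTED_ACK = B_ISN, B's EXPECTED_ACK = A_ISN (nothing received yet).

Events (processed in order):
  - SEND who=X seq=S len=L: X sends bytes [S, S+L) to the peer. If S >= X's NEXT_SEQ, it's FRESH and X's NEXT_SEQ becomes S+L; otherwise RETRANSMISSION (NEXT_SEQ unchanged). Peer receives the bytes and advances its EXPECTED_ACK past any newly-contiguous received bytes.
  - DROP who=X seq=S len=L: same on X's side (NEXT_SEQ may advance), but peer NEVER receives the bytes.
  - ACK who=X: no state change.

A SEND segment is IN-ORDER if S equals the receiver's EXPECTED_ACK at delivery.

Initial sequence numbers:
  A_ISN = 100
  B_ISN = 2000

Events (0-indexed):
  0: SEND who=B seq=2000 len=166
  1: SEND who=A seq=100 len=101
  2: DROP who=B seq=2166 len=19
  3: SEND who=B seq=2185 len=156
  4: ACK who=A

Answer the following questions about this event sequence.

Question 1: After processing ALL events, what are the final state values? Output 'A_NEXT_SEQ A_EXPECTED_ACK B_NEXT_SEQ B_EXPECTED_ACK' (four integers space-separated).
Answer: 201 2166 2341 201

Derivation:
After event 0: A_seq=100 A_ack=2166 B_seq=2166 B_ack=100
After event 1: A_seq=201 A_ack=2166 B_seq=2166 B_ack=201
After event 2: A_seq=201 A_ack=2166 B_seq=2185 B_ack=201
After event 3: A_seq=201 A_ack=2166 B_seq=2341 B_ack=201
After event 4: A_seq=201 A_ack=2166 B_seq=2341 B_ack=201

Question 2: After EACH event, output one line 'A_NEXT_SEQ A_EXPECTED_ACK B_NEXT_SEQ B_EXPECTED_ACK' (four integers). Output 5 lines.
100 2166 2166 100
201 2166 2166 201
201 2166 2185 201
201 2166 2341 201
201 2166 2341 201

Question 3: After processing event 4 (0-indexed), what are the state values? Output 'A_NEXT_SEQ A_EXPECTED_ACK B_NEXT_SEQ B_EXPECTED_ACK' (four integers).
After event 0: A_seq=100 A_ack=2166 B_seq=2166 B_ack=100
After event 1: A_seq=201 A_ack=2166 B_seq=2166 B_ack=201
After event 2: A_seq=201 A_ack=2166 B_seq=2185 B_ack=201
After event 3: A_seq=201 A_ack=2166 B_seq=2341 B_ack=201
After event 4: A_seq=201 A_ack=2166 B_seq=2341 B_ack=201

201 2166 2341 201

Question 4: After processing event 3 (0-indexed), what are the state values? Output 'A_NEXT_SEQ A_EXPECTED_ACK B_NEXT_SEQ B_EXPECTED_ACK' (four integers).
After event 0: A_seq=100 A_ack=2166 B_seq=2166 B_ack=100
After event 1: A_seq=201 A_ack=2166 B_seq=2166 B_ack=201
After event 2: A_seq=201 A_ack=2166 B_seq=2185 B_ack=201
After event 3: A_seq=201 A_ack=2166 B_seq=2341 B_ack=201

201 2166 2341 201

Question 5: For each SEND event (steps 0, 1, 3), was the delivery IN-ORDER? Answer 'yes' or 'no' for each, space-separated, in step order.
Step 0: SEND seq=2000 -> in-order
Step 1: SEND seq=100 -> in-order
Step 3: SEND seq=2185 -> out-of-order

Answer: yes yes no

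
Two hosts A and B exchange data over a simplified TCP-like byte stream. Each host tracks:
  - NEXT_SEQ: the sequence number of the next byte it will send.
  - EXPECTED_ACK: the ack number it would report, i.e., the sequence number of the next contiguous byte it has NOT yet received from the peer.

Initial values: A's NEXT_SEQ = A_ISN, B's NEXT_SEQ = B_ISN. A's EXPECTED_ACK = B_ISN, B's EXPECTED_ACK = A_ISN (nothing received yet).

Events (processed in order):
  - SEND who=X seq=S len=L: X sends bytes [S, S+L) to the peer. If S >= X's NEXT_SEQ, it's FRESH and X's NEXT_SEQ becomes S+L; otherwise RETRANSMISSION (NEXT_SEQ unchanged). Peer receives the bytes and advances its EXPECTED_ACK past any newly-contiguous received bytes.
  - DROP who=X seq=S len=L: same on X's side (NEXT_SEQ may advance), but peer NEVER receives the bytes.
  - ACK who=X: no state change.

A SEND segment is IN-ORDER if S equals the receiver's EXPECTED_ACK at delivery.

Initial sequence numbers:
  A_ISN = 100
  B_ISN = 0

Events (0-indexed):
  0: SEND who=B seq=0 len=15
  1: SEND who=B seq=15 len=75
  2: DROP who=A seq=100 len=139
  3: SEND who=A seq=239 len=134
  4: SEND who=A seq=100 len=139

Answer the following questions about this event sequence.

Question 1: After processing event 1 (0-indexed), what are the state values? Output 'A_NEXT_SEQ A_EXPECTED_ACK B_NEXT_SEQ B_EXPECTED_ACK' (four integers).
After event 0: A_seq=100 A_ack=15 B_seq=15 B_ack=100
After event 1: A_seq=100 A_ack=90 B_seq=90 B_ack=100

100 90 90 100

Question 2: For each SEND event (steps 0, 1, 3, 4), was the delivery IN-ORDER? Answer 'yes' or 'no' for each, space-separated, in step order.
Answer: yes yes no yes

Derivation:
Step 0: SEND seq=0 -> in-order
Step 1: SEND seq=15 -> in-order
Step 3: SEND seq=239 -> out-of-order
Step 4: SEND seq=100 -> in-order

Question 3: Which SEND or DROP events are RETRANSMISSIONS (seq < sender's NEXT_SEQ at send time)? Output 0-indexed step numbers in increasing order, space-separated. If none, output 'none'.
Step 0: SEND seq=0 -> fresh
Step 1: SEND seq=15 -> fresh
Step 2: DROP seq=100 -> fresh
Step 3: SEND seq=239 -> fresh
Step 4: SEND seq=100 -> retransmit

Answer: 4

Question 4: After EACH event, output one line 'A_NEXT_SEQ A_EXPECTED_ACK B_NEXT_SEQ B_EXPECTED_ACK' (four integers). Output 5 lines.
100 15 15 100
100 90 90 100
239 90 90 100
373 90 90 100
373 90 90 373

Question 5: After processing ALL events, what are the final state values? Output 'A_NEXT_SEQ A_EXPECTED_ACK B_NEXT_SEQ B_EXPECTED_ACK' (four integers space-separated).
After event 0: A_seq=100 A_ack=15 B_seq=15 B_ack=100
After event 1: A_seq=100 A_ack=90 B_seq=90 B_ack=100
After event 2: A_seq=239 A_ack=90 B_seq=90 B_ack=100
After event 3: A_seq=373 A_ack=90 B_seq=90 B_ack=100
After event 4: A_seq=373 A_ack=90 B_seq=90 B_ack=373

Answer: 373 90 90 373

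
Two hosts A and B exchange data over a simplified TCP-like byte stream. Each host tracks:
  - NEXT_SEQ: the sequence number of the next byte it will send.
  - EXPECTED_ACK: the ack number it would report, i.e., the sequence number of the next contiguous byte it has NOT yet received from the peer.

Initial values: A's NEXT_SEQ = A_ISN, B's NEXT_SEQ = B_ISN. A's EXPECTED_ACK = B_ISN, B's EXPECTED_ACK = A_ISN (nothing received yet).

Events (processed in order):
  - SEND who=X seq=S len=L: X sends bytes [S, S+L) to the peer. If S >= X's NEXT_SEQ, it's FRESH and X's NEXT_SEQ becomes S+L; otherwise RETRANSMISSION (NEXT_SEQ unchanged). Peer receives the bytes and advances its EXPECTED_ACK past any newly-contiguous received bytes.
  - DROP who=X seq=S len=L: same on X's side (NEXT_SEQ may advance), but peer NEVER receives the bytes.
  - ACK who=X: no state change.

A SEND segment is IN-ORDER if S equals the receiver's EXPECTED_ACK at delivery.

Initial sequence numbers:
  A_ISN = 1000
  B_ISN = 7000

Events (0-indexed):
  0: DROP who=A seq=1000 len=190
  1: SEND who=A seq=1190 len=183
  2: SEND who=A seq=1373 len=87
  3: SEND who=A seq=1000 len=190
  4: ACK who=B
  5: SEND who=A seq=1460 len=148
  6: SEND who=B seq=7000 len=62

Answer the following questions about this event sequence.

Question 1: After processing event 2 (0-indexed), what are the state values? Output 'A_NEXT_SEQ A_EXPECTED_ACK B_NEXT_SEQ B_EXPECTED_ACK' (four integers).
After event 0: A_seq=1190 A_ack=7000 B_seq=7000 B_ack=1000
After event 1: A_seq=1373 A_ack=7000 B_seq=7000 B_ack=1000
After event 2: A_seq=1460 A_ack=7000 B_seq=7000 B_ack=1000

1460 7000 7000 1000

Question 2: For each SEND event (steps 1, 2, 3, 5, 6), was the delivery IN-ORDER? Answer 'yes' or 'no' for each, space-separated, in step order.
Answer: no no yes yes yes

Derivation:
Step 1: SEND seq=1190 -> out-of-order
Step 2: SEND seq=1373 -> out-of-order
Step 3: SEND seq=1000 -> in-order
Step 5: SEND seq=1460 -> in-order
Step 6: SEND seq=7000 -> in-order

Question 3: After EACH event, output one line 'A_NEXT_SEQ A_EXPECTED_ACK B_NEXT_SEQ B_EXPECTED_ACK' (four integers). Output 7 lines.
1190 7000 7000 1000
1373 7000 7000 1000
1460 7000 7000 1000
1460 7000 7000 1460
1460 7000 7000 1460
1608 7000 7000 1608
1608 7062 7062 1608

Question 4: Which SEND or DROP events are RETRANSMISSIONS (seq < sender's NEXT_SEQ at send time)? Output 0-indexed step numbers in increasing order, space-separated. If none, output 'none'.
Answer: 3

Derivation:
Step 0: DROP seq=1000 -> fresh
Step 1: SEND seq=1190 -> fresh
Step 2: SEND seq=1373 -> fresh
Step 3: SEND seq=1000 -> retransmit
Step 5: SEND seq=1460 -> fresh
Step 6: SEND seq=7000 -> fresh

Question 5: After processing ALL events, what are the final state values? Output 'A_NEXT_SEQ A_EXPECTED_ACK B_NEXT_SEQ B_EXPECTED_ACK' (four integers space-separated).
After event 0: A_seq=1190 A_ack=7000 B_seq=7000 B_ack=1000
After event 1: A_seq=1373 A_ack=7000 B_seq=7000 B_ack=1000
After event 2: A_seq=1460 A_ack=7000 B_seq=7000 B_ack=1000
After event 3: A_seq=1460 A_ack=7000 B_seq=7000 B_ack=1460
After event 4: A_seq=1460 A_ack=7000 B_seq=7000 B_ack=1460
After event 5: A_seq=1608 A_ack=7000 B_seq=7000 B_ack=1608
After event 6: A_seq=1608 A_ack=7062 B_seq=7062 B_ack=1608

Answer: 1608 7062 7062 1608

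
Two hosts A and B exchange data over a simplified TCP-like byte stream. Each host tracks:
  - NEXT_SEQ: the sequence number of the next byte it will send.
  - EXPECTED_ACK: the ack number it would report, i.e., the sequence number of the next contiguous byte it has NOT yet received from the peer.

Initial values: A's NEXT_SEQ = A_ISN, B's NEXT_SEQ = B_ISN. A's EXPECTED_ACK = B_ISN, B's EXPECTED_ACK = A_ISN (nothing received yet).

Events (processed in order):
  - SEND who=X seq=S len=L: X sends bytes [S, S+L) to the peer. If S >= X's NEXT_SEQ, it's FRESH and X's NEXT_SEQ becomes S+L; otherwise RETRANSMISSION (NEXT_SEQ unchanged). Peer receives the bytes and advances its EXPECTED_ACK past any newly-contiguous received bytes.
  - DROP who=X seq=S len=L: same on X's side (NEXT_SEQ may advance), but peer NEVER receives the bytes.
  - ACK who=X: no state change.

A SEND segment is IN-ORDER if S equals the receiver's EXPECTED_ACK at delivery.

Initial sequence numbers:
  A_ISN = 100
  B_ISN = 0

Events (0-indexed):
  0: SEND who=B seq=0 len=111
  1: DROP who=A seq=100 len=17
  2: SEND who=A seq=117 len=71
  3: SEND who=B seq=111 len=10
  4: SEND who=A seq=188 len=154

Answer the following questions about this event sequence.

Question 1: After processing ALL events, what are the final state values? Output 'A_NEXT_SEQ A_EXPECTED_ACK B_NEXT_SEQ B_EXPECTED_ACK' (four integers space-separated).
After event 0: A_seq=100 A_ack=111 B_seq=111 B_ack=100
After event 1: A_seq=117 A_ack=111 B_seq=111 B_ack=100
After event 2: A_seq=188 A_ack=111 B_seq=111 B_ack=100
After event 3: A_seq=188 A_ack=121 B_seq=121 B_ack=100
After event 4: A_seq=342 A_ack=121 B_seq=121 B_ack=100

Answer: 342 121 121 100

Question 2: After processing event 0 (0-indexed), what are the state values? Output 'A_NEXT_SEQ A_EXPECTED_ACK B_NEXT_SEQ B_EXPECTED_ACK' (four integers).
After event 0: A_seq=100 A_ack=111 B_seq=111 B_ack=100

100 111 111 100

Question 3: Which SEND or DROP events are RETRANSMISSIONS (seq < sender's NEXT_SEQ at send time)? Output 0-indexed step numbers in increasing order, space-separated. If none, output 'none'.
Step 0: SEND seq=0 -> fresh
Step 1: DROP seq=100 -> fresh
Step 2: SEND seq=117 -> fresh
Step 3: SEND seq=111 -> fresh
Step 4: SEND seq=188 -> fresh

Answer: none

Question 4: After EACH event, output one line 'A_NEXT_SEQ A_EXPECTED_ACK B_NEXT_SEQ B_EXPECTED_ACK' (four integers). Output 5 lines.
100 111 111 100
117 111 111 100
188 111 111 100
188 121 121 100
342 121 121 100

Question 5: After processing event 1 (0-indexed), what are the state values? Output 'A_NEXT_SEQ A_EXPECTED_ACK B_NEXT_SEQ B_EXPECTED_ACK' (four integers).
After event 0: A_seq=100 A_ack=111 B_seq=111 B_ack=100
After event 1: A_seq=117 A_ack=111 B_seq=111 B_ack=100

117 111 111 100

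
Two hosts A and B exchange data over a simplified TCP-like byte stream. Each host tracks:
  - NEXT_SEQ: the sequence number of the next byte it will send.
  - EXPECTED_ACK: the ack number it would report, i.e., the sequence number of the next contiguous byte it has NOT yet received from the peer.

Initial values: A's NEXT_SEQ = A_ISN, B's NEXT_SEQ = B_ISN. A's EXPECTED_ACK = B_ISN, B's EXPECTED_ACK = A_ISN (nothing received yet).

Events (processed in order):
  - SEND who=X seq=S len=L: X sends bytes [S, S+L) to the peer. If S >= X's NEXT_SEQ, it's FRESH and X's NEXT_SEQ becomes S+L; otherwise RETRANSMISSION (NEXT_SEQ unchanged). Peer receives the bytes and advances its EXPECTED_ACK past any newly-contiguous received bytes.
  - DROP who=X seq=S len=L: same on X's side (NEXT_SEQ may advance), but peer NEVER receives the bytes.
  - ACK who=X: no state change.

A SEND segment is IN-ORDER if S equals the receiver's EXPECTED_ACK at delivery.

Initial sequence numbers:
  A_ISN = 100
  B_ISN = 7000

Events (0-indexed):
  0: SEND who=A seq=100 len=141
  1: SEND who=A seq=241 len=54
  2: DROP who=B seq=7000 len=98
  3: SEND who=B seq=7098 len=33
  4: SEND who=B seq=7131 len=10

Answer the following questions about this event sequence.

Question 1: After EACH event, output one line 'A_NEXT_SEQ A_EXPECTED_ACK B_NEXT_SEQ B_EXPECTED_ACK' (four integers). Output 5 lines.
241 7000 7000 241
295 7000 7000 295
295 7000 7098 295
295 7000 7131 295
295 7000 7141 295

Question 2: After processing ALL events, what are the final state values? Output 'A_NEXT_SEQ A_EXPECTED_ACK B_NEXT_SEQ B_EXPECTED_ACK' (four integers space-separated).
Answer: 295 7000 7141 295

Derivation:
After event 0: A_seq=241 A_ack=7000 B_seq=7000 B_ack=241
After event 1: A_seq=295 A_ack=7000 B_seq=7000 B_ack=295
After event 2: A_seq=295 A_ack=7000 B_seq=7098 B_ack=295
After event 3: A_seq=295 A_ack=7000 B_seq=7131 B_ack=295
After event 4: A_seq=295 A_ack=7000 B_seq=7141 B_ack=295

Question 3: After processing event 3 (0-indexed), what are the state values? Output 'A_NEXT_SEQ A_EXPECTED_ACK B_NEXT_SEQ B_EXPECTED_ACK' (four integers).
After event 0: A_seq=241 A_ack=7000 B_seq=7000 B_ack=241
After event 1: A_seq=295 A_ack=7000 B_seq=7000 B_ack=295
After event 2: A_seq=295 A_ack=7000 B_seq=7098 B_ack=295
After event 3: A_seq=295 A_ack=7000 B_seq=7131 B_ack=295

295 7000 7131 295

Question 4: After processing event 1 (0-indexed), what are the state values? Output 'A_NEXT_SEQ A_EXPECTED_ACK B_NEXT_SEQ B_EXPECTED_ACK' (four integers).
After event 0: A_seq=241 A_ack=7000 B_seq=7000 B_ack=241
After event 1: A_seq=295 A_ack=7000 B_seq=7000 B_ack=295

295 7000 7000 295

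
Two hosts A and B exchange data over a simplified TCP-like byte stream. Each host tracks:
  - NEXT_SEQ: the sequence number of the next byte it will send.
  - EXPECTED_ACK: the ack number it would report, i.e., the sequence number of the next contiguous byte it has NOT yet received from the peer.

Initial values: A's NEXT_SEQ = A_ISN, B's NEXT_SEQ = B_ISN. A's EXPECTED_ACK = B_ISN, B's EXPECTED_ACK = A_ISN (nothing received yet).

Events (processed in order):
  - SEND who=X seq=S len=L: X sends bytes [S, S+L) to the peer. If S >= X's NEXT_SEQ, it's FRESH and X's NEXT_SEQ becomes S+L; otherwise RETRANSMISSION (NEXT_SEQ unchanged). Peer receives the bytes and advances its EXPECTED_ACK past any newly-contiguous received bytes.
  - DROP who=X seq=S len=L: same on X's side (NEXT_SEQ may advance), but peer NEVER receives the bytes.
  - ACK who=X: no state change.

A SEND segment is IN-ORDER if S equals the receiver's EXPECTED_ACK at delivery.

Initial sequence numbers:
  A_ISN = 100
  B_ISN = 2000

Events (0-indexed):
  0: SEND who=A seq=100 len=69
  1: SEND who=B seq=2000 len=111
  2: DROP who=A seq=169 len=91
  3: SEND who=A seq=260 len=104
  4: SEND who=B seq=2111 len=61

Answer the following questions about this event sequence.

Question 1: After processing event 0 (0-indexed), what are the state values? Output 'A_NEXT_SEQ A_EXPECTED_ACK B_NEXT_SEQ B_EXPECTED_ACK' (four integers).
After event 0: A_seq=169 A_ack=2000 B_seq=2000 B_ack=169

169 2000 2000 169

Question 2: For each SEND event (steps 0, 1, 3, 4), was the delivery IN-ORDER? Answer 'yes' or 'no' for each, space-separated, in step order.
Answer: yes yes no yes

Derivation:
Step 0: SEND seq=100 -> in-order
Step 1: SEND seq=2000 -> in-order
Step 3: SEND seq=260 -> out-of-order
Step 4: SEND seq=2111 -> in-order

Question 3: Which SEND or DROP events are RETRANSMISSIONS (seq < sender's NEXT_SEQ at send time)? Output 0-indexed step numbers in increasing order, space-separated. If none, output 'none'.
Step 0: SEND seq=100 -> fresh
Step 1: SEND seq=2000 -> fresh
Step 2: DROP seq=169 -> fresh
Step 3: SEND seq=260 -> fresh
Step 4: SEND seq=2111 -> fresh

Answer: none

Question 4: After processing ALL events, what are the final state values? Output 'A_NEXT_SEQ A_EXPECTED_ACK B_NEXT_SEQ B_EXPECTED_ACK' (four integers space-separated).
After event 0: A_seq=169 A_ack=2000 B_seq=2000 B_ack=169
After event 1: A_seq=169 A_ack=2111 B_seq=2111 B_ack=169
After event 2: A_seq=260 A_ack=2111 B_seq=2111 B_ack=169
After event 3: A_seq=364 A_ack=2111 B_seq=2111 B_ack=169
After event 4: A_seq=364 A_ack=2172 B_seq=2172 B_ack=169

Answer: 364 2172 2172 169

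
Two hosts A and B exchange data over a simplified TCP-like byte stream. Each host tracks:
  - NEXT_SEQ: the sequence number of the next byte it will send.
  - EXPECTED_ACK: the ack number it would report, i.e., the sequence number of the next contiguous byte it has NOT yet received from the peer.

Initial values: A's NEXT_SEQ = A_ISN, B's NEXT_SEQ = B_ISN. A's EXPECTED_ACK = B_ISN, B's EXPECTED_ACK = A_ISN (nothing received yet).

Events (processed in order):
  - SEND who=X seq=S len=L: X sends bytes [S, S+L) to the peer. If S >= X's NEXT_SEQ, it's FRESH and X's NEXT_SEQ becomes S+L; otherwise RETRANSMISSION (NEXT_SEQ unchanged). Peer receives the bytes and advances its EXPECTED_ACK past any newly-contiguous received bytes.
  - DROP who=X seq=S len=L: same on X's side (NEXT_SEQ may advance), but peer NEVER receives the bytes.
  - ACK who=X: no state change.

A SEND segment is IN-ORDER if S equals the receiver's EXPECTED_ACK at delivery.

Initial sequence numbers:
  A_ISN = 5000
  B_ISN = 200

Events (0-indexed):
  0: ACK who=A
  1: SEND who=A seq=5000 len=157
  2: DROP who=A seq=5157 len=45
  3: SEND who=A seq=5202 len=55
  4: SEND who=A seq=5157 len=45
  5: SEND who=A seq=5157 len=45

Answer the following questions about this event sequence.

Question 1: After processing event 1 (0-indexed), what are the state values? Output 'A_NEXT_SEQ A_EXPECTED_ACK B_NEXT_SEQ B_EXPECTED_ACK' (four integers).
After event 0: A_seq=5000 A_ack=200 B_seq=200 B_ack=5000
After event 1: A_seq=5157 A_ack=200 B_seq=200 B_ack=5157

5157 200 200 5157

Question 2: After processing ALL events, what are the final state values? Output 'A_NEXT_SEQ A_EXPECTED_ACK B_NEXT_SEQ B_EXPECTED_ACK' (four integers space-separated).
After event 0: A_seq=5000 A_ack=200 B_seq=200 B_ack=5000
After event 1: A_seq=5157 A_ack=200 B_seq=200 B_ack=5157
After event 2: A_seq=5202 A_ack=200 B_seq=200 B_ack=5157
After event 3: A_seq=5257 A_ack=200 B_seq=200 B_ack=5157
After event 4: A_seq=5257 A_ack=200 B_seq=200 B_ack=5257
After event 5: A_seq=5257 A_ack=200 B_seq=200 B_ack=5257

Answer: 5257 200 200 5257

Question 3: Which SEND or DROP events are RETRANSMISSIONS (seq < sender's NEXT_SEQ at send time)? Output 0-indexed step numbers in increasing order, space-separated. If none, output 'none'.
Answer: 4 5

Derivation:
Step 1: SEND seq=5000 -> fresh
Step 2: DROP seq=5157 -> fresh
Step 3: SEND seq=5202 -> fresh
Step 4: SEND seq=5157 -> retransmit
Step 5: SEND seq=5157 -> retransmit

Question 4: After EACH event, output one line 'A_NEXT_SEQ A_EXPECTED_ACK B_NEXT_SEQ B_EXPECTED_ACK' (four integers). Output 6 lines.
5000 200 200 5000
5157 200 200 5157
5202 200 200 5157
5257 200 200 5157
5257 200 200 5257
5257 200 200 5257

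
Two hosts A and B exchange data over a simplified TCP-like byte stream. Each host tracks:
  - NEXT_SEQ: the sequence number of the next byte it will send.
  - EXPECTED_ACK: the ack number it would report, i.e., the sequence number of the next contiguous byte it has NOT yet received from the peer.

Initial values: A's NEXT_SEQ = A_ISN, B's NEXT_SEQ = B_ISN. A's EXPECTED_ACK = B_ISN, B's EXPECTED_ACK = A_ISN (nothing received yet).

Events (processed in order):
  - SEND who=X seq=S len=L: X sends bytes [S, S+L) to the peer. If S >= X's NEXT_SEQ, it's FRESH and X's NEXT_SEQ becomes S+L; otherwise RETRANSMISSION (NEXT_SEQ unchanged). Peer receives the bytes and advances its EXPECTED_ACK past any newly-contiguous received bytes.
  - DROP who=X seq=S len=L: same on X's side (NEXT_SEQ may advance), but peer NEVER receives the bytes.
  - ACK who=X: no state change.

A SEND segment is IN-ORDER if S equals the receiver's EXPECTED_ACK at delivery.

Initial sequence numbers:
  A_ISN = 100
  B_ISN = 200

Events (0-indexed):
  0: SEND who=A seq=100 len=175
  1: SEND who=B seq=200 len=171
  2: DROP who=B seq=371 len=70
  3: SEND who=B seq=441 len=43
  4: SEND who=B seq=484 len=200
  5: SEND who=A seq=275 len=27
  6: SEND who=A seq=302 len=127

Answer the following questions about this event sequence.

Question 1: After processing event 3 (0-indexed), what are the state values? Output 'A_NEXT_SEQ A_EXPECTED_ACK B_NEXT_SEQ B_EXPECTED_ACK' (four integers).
After event 0: A_seq=275 A_ack=200 B_seq=200 B_ack=275
After event 1: A_seq=275 A_ack=371 B_seq=371 B_ack=275
After event 2: A_seq=275 A_ack=371 B_seq=441 B_ack=275
After event 3: A_seq=275 A_ack=371 B_seq=484 B_ack=275

275 371 484 275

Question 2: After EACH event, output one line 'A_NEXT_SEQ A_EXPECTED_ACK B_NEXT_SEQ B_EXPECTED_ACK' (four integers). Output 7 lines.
275 200 200 275
275 371 371 275
275 371 441 275
275 371 484 275
275 371 684 275
302 371 684 302
429 371 684 429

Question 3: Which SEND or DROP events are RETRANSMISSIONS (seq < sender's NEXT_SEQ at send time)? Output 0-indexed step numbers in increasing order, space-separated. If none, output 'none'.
Step 0: SEND seq=100 -> fresh
Step 1: SEND seq=200 -> fresh
Step 2: DROP seq=371 -> fresh
Step 3: SEND seq=441 -> fresh
Step 4: SEND seq=484 -> fresh
Step 5: SEND seq=275 -> fresh
Step 6: SEND seq=302 -> fresh

Answer: none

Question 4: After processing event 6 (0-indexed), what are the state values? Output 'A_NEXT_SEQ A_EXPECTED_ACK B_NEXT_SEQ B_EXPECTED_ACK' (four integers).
After event 0: A_seq=275 A_ack=200 B_seq=200 B_ack=275
After event 1: A_seq=275 A_ack=371 B_seq=371 B_ack=275
After event 2: A_seq=275 A_ack=371 B_seq=441 B_ack=275
After event 3: A_seq=275 A_ack=371 B_seq=484 B_ack=275
After event 4: A_seq=275 A_ack=371 B_seq=684 B_ack=275
After event 5: A_seq=302 A_ack=371 B_seq=684 B_ack=302
After event 6: A_seq=429 A_ack=371 B_seq=684 B_ack=429

429 371 684 429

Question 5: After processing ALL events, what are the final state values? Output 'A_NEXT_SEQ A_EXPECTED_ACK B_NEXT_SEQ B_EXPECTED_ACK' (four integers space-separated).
After event 0: A_seq=275 A_ack=200 B_seq=200 B_ack=275
After event 1: A_seq=275 A_ack=371 B_seq=371 B_ack=275
After event 2: A_seq=275 A_ack=371 B_seq=441 B_ack=275
After event 3: A_seq=275 A_ack=371 B_seq=484 B_ack=275
After event 4: A_seq=275 A_ack=371 B_seq=684 B_ack=275
After event 5: A_seq=302 A_ack=371 B_seq=684 B_ack=302
After event 6: A_seq=429 A_ack=371 B_seq=684 B_ack=429

Answer: 429 371 684 429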